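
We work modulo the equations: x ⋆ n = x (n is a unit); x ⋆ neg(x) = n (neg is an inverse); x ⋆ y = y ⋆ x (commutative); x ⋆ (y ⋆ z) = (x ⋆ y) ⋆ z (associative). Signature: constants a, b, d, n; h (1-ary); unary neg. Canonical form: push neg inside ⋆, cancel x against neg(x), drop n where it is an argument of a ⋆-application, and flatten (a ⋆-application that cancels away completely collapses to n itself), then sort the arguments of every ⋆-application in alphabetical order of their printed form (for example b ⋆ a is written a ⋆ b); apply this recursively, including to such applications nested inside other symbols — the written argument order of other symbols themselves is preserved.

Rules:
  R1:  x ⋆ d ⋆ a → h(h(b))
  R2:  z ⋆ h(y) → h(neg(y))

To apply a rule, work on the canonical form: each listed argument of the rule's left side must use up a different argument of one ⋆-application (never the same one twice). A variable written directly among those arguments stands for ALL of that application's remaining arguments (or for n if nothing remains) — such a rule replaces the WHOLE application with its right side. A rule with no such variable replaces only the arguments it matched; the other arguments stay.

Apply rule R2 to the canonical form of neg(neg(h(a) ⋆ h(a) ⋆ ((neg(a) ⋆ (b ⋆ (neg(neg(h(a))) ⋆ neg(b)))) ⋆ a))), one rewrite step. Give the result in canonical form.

Answer: h(neg(a))

Derivation:
Canonical form:  h(a) ⋆ h(a) ⋆ h(a)
Match R2:  consume h(a);  y := a, z := h(a) ⋆ h(a)
The variable takes the whole remainder — replace the entire application.
New term:  h(neg(a))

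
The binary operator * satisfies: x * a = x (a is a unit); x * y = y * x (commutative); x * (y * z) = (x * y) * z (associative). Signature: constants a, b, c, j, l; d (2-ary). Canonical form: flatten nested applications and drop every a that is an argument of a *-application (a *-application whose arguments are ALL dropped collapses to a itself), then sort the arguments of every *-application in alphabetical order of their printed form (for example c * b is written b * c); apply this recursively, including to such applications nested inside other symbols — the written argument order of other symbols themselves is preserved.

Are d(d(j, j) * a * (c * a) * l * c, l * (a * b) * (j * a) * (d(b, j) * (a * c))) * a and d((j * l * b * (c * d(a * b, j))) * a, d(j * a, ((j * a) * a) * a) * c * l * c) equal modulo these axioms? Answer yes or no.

Left:  d(d(j, j) * a * (c * a) * l * c, l * (a * b) * (j * a) * (d(b, j) * (a * c))) * a
  Simplify inside:  d(d(j, j) * a * (c * a) * l * c, l * (a * b) * (j * a) * (d(b, j) * (a * c)))  →  d(c * c * d(j, j) * l, b * c * d(b, j) * j * l)
  Drop the unit:  drop a
  Sort:  d(c * c * d(j, j) * l, b * c * d(b, j) * j * l)
Right:  d((j * l * b * (c * d(a * b, j))) * a, d(j * a, ((j * a) * a) * a) * c * l * c)
  Focus inside:  d(j * a, ((j * a) * a) * a) * c * l * c
  Simplify inside:  d(j * a, ((j * a) * a) * a)  →  d(j, j)
  Order the arguments:  c * c * d(j, j) * l
  Put back:  d(b * c * d(b, j) * j * l, c * c * d(j, j) * l)

Answer: no — d(c * c * d(j, j) * l, b * c * d(b, j) * j * l) vs d(b * c * d(b, j) * j * l, c * c * d(j, j) * l)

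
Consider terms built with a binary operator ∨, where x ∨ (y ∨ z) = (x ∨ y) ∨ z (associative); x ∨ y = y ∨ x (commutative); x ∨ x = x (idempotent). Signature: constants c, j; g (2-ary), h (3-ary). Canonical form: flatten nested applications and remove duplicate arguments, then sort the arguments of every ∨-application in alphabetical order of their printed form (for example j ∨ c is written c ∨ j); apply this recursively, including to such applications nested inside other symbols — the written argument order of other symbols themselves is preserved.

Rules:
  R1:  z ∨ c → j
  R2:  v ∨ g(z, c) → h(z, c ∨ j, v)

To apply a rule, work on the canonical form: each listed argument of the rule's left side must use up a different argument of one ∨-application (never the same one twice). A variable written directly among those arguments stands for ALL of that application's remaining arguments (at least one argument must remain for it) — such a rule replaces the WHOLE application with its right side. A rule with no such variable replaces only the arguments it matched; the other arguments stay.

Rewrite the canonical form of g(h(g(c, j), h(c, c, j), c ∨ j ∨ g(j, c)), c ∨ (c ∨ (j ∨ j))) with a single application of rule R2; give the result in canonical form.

Canonical form:  g(h(g(c, j), h(c, c, j), c ∨ g(j, c) ∨ j), c ∨ j)
R2 matches:  uses g(j, c);  v := c ∨ j, z := j
The extension variable absorbs all remaining arguments, so the whole application is rewritten.
Result:  g(h(g(c, j), h(c, c, j), h(j, c ∨ j, c ∨ j)), c ∨ j)

Answer: g(h(g(c, j), h(c, c, j), h(j, c ∨ j, c ∨ j)), c ∨ j)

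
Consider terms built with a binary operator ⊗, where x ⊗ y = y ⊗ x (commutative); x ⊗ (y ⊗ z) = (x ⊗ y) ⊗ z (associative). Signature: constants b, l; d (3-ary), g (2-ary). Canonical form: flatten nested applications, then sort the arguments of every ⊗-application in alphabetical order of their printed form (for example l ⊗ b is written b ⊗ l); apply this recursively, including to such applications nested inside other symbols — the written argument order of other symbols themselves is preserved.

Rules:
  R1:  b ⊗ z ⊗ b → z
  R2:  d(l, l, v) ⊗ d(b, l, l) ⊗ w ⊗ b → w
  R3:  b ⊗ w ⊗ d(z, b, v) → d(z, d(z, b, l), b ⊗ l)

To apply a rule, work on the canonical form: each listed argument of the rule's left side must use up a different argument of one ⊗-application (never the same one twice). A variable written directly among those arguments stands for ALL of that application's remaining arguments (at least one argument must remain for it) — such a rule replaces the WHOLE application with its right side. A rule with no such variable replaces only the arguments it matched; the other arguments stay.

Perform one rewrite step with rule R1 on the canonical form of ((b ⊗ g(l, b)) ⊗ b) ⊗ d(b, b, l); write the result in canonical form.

Answer: d(b, b, l) ⊗ g(l, b)

Derivation:
Canonical form:  b ⊗ b ⊗ d(b, b, l) ⊗ g(l, b)
R1 matches:  uses b, b;  z := d(b, b, l) ⊗ g(l, b)
The variable takes the whole remainder — replace the entire application.
Result:  d(b, b, l) ⊗ g(l, b)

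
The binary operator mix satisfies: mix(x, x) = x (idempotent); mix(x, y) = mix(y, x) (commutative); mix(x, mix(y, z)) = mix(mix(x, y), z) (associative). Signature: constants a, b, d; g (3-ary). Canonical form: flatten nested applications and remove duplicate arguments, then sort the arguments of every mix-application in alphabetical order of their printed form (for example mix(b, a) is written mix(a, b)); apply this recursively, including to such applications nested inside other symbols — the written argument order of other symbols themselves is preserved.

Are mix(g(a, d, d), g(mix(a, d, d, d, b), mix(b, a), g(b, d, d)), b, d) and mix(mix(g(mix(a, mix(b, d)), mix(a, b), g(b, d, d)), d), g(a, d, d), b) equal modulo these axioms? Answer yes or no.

Answer: yes — both canonical forms are mix(b, d, g(a, d, d), g(mix(a, b, d), mix(a, b), g(b, d, d)))

Derivation:
Left:  mix(g(a, d, d), g(mix(a, d, d, d, b), mix(b, a), g(b, d, d)), b, d)
  Inside:  g(mix(a, d, d, d, b), mix(b, a), g(b, d, d))  →  g(mix(a, b, d), mix(a, b), g(b, d, d))
  Order the arguments:  mix(b, d, g(a, d, d), g(mix(a, b, d), mix(a, b), g(b, d, d)))
Right:  mix(mix(g(mix(a, mix(b, d)), mix(a, b), g(b, d, d)), d), g(a, d, d), b)
  Merge nested applications:  mix(g(mix(a, mix(b, d)), mix(a, b), g(b, d, d)), d, g(a, d, d), b)
  Inside:  g(mix(a, mix(b, d)), mix(a, b), g(b, d, d))  →  g(mix(a, b, d), mix(a, b), g(b, d, d))
  Sort arguments:  mix(b, d, g(a, d, d), g(mix(a, b, d), mix(a, b), g(b, d, d)))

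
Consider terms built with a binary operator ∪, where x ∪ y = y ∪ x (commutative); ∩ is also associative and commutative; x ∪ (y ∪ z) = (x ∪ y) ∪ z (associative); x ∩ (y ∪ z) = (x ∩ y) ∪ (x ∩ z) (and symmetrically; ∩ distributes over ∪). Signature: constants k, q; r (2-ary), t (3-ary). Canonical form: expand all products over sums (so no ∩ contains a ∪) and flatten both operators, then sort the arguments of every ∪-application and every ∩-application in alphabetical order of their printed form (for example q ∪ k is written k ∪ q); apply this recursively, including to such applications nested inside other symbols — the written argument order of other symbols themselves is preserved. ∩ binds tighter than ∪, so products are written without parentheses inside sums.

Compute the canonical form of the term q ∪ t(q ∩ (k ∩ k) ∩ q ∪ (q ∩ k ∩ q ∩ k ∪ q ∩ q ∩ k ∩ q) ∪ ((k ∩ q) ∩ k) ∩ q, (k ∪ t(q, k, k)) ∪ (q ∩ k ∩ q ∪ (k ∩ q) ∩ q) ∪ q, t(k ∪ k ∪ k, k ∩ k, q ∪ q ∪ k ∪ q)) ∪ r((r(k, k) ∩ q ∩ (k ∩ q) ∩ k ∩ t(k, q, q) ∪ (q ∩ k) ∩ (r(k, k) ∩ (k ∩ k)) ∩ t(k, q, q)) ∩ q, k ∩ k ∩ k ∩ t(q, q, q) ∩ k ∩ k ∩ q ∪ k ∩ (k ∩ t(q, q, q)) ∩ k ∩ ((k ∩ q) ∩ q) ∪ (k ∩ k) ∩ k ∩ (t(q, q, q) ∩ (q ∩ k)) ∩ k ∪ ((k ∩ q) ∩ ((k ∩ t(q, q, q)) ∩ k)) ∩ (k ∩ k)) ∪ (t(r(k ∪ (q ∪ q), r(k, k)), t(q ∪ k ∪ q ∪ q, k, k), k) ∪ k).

Answer: k ∪ q ∪ r(k ∩ k ∩ k ∩ q ∩ q ∩ r(k, k) ∩ t(k, q, q) ∪ k ∩ k ∩ q ∩ q ∩ q ∩ r(k, k) ∩ t(k, q, q), k ∩ k ∩ k ∩ k ∩ k ∩ q ∩ t(q, q, q) ∪ k ∩ k ∩ k ∩ k ∩ k ∩ q ∩ t(q, q, q) ∪ k ∩ k ∩ k ∩ k ∩ k ∩ q ∩ t(q, q, q) ∪ k ∩ k ∩ k ∩ k ∩ q ∩ q ∩ t(q, q, q)) ∪ t(k ∩ k ∩ q ∩ q ∪ k ∩ k ∩ q ∩ q ∪ k ∩ k ∩ q ∩ q ∪ k ∩ q ∩ q ∩ q, k ∪ k ∩ q ∩ q ∪ k ∩ q ∩ q ∪ q ∪ t(q, k, k), t(k ∪ k ∪ k, k ∩ k, k ∪ q ∪ q ∪ q)) ∪ t(r(k ∪ q ∪ q, r(k, k)), t(k ∪ q ∪ q ∪ q, k, k), k)

Derivation:
Expand products over sums:  q ∪ t(k ∩ k ∩ q ∩ q ∪ k ∩ k ∩ q ∩ q ∪ k ∩ k ∩ q ∩ q ∪ k ∩ q ∩ q ∩ q, k ∪ k ∩ q ∩ q ∪ k ∩ q ∩ q ∪ q ∪ t(q, k, k), t(k ∪ k ∪ k, k ∩ k, k ∪ q ∪ q ∪ q)) ∪ r(k ∩ k ∩ k ∩ q ∩ q ∩ r(k, k) ∩ t(k, q, q) ∪ k ∩ k ∩ q ∩ q ∩ q ∩ r(k, k) ∩ t(k, q, q), k ∩ k ∩ k ∩ k ∩ k ∩ q ∩ t(q, q, q) ∪ k ∩ k ∩ k ∩ k ∩ k ∩ q ∩ t(q, q, q) ∪ k ∩ k ∩ k ∩ k ∩ k ∩ q ∩ t(q, q, q) ∪ k ∩ k ∩ k ∩ k ∩ q ∩ q ∩ t(q, q, q)) ∪ t(r(k ∪ q ∪ q, r(k, k)), t(k ∪ q ∪ q ∪ q, k, k), k) ∪ k
Order the arguments:  k ∪ q ∪ r(k ∩ k ∩ k ∩ q ∩ q ∩ r(k, k) ∩ t(k, q, q) ∪ k ∩ k ∩ q ∩ q ∩ q ∩ r(k, k) ∩ t(k, q, q), k ∩ k ∩ k ∩ k ∩ k ∩ q ∩ t(q, q, q) ∪ k ∩ k ∩ k ∩ k ∩ k ∩ q ∩ t(q, q, q) ∪ k ∩ k ∩ k ∩ k ∩ k ∩ q ∩ t(q, q, q) ∪ k ∩ k ∩ k ∩ k ∩ q ∩ q ∩ t(q, q, q)) ∪ t(k ∩ k ∩ q ∩ q ∪ k ∩ k ∩ q ∩ q ∪ k ∩ k ∩ q ∩ q ∪ k ∩ q ∩ q ∩ q, k ∪ k ∩ q ∩ q ∪ k ∩ q ∩ q ∪ q ∪ t(q, k, k), t(k ∪ k ∪ k, k ∩ k, k ∪ q ∪ q ∪ q)) ∪ t(r(k ∪ q ∪ q, r(k, k)), t(k ∪ q ∪ q ∪ q, k, k), k)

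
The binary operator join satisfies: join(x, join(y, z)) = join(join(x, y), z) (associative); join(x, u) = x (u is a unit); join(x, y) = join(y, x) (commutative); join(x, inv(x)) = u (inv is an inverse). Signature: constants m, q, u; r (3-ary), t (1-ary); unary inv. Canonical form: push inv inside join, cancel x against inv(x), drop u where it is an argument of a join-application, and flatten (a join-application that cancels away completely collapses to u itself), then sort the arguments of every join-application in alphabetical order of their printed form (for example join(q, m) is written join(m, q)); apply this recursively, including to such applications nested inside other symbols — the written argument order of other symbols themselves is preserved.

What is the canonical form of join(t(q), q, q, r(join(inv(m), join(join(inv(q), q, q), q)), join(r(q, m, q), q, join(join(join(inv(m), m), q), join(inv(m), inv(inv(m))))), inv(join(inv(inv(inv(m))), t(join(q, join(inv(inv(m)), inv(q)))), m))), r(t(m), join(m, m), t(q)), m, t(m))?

Push inv inside:  distribute inv over join and collapse double inv
Collect:  join(t(q), q, q, r(join(inv(m), q, q), join(q, q, r(q, m, q)), inv(t(m))), r(t(m), join(m, m), t(q)), m, t(m))
Sort arguments:  join(m, q, q, r(join(inv(m), q, q), join(q, q, r(q, m, q)), inv(t(m))), r(t(m), join(m, m), t(q)), t(m), t(q))

Answer: join(m, q, q, r(join(inv(m), q, q), join(q, q, r(q, m, q)), inv(t(m))), r(t(m), join(m, m), t(q)), t(m), t(q))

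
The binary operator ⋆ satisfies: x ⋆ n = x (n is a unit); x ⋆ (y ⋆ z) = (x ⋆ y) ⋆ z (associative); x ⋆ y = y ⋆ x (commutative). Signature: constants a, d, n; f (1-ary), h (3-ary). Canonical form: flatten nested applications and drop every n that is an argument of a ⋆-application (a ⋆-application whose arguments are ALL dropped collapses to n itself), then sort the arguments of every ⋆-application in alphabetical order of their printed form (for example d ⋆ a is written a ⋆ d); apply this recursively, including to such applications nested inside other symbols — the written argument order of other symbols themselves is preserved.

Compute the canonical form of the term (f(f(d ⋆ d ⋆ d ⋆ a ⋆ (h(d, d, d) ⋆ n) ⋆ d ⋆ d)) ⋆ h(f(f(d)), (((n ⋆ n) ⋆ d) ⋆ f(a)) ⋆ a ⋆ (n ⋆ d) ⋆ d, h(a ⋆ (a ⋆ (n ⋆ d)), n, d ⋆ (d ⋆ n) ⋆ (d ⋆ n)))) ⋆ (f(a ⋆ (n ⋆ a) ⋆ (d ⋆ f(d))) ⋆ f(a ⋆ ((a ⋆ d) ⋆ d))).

Answer: f(a ⋆ a ⋆ d ⋆ d) ⋆ f(a ⋆ a ⋆ d ⋆ f(d)) ⋆ f(f(a ⋆ d ⋆ d ⋆ d ⋆ d ⋆ d ⋆ h(d, d, d))) ⋆ h(f(f(d)), a ⋆ d ⋆ d ⋆ d ⋆ f(a), h(a ⋆ a ⋆ d, n, d ⋆ d ⋆ d))

Derivation:
Un-nest:  f(f(d ⋆ d ⋆ d ⋆ a ⋆ (h(d, d, d) ⋆ n) ⋆ d ⋆ d)) ⋆ h(f(f(d)), (((n ⋆ n) ⋆ d) ⋆ f(a)) ⋆ a ⋆ (n ⋆ d) ⋆ d, h(a ⋆ (a ⋆ (n ⋆ d)), n, d ⋆ (d ⋆ n) ⋆ (d ⋆ n))) ⋆ f(a ⋆ (n ⋆ a) ⋆ (d ⋆ f(d))) ⋆ f(a ⋆ ((a ⋆ d) ⋆ d))
Canonicalize subterm:  f(f(d ⋆ d ⋆ d ⋆ a ⋆ (h(d, d, d) ⋆ n) ⋆ d ⋆ d))  →  f(f(a ⋆ d ⋆ d ⋆ d ⋆ d ⋆ d ⋆ h(d, d, d)))
Canonicalize subterm:  h(f(f(d)), (((n ⋆ n) ⋆ d) ⋆ f(a)) ⋆ a ⋆ (n ⋆ d) ⋆ d, h(a ⋆ (a ⋆ (n ⋆ d)), n, d ⋆ (d ⋆ n) ⋆ (d ⋆ n)))  →  h(f(f(d)), a ⋆ d ⋆ d ⋆ d ⋆ f(a), h(a ⋆ a ⋆ d, n, d ⋆ d ⋆ d))
Simplify inside:  f(a ⋆ (n ⋆ a) ⋆ (d ⋆ f(d)))  →  f(a ⋆ a ⋆ d ⋆ f(d))
Order the arguments:  f(a ⋆ a ⋆ d ⋆ d) ⋆ f(a ⋆ a ⋆ d ⋆ f(d)) ⋆ f(f(a ⋆ d ⋆ d ⋆ d ⋆ d ⋆ d ⋆ h(d, d, d))) ⋆ h(f(f(d)), a ⋆ d ⋆ d ⋆ d ⋆ f(a), h(a ⋆ a ⋆ d, n, d ⋆ d ⋆ d))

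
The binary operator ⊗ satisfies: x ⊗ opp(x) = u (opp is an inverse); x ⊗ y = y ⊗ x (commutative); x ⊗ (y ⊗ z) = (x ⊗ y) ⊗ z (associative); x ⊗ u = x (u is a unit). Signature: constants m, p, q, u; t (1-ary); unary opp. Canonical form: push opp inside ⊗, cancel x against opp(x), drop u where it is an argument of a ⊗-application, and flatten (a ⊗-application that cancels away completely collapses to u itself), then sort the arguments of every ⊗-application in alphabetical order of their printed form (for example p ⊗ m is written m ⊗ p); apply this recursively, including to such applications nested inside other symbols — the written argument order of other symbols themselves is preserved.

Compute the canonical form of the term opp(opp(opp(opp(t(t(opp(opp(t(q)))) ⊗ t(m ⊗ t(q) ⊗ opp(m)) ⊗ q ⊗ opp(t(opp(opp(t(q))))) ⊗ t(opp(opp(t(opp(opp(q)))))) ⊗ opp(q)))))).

Answer: t(t(t(q)) ⊗ t(t(q)))

Derivation:
Push opp inside:  distribute opp over ⊗ and collapse double opp
Collect terms:  t(t(t(q)) ⊗ t(t(q)))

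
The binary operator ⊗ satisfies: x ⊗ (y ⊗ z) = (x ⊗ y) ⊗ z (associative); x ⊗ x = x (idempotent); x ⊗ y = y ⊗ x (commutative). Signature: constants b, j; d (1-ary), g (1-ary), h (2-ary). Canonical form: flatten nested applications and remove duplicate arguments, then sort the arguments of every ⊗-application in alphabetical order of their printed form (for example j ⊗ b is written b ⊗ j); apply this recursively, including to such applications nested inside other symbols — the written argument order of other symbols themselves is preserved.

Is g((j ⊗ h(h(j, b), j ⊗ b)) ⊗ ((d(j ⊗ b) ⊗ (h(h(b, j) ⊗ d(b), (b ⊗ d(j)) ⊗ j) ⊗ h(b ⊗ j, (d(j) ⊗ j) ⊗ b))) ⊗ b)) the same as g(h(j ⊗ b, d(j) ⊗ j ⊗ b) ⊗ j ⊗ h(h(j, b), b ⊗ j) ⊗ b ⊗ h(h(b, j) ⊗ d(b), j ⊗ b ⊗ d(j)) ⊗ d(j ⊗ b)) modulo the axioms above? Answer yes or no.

Left:  g((j ⊗ h(h(j, b), j ⊗ b)) ⊗ ((d(j ⊗ b) ⊗ (h(h(b, j) ⊗ d(b), (b ⊗ d(j)) ⊗ j) ⊗ h(b ⊗ j, (d(j) ⊗ j) ⊗ b))) ⊗ b))
  Focus inside:  (j ⊗ h(h(j, b), j ⊗ b)) ⊗ ((d(j ⊗ b) ⊗ (h(h(b, j) ⊗ d(b), (b ⊗ d(j)) ⊗ j) ⊗ h(b ⊗ j, (d(j) ⊗ j) ⊗ b))) ⊗ b)
  Un-nest:  j ⊗ h(h(j, b), j ⊗ b) ⊗ d(j ⊗ b) ⊗ h(h(b, j) ⊗ d(b), (b ⊗ d(j)) ⊗ j) ⊗ h(b ⊗ j, (d(j) ⊗ j) ⊗ b) ⊗ b
  Inside:  h(h(j, b), j ⊗ b)  →  h(h(j, b), b ⊗ j)
  Inside:  d(j ⊗ b)  →  d(b ⊗ j)
  Inside:  h(h(b, j) ⊗ d(b), (b ⊗ d(j)) ⊗ j)  →  h(d(b) ⊗ h(b, j), b ⊗ d(j) ⊗ j)
  Sort arguments:  b ⊗ d(b ⊗ j) ⊗ h(b ⊗ j, b ⊗ d(j) ⊗ j) ⊗ h(d(b) ⊗ h(b, j), b ⊗ d(j) ⊗ j) ⊗ h(h(j, b), b ⊗ j) ⊗ j
  Reassemble:  g(b ⊗ d(b ⊗ j) ⊗ h(b ⊗ j, b ⊗ d(j) ⊗ j) ⊗ h(d(b) ⊗ h(b, j), b ⊗ d(j) ⊗ j) ⊗ h(h(j, b), b ⊗ j) ⊗ j)
Right:  g(h(j ⊗ b, d(j) ⊗ j ⊗ b) ⊗ j ⊗ h(h(j, b), b ⊗ j) ⊗ b ⊗ h(h(b, j) ⊗ d(b), j ⊗ b ⊗ d(j)) ⊗ d(j ⊗ b))
  Descend into:  h(j ⊗ b, d(j) ⊗ j ⊗ b) ⊗ j ⊗ h(h(j, b), b ⊗ j) ⊗ b ⊗ h(h(b, j) ⊗ d(b), j ⊗ b ⊗ d(j)) ⊗ d(j ⊗ b)
  Simplify inside:  h(j ⊗ b, d(j) ⊗ j ⊗ b)  →  h(b ⊗ j, b ⊗ d(j) ⊗ j)
  Simplify inside:  h(h(b, j) ⊗ d(b), j ⊗ b ⊗ d(j))  →  h(d(b) ⊗ h(b, j), b ⊗ d(j) ⊗ j)
  Simplify inside:  d(j ⊗ b)  →  d(b ⊗ j)
  Sort arguments:  b ⊗ d(b ⊗ j) ⊗ h(b ⊗ j, b ⊗ d(j) ⊗ j) ⊗ h(d(b) ⊗ h(b, j), b ⊗ d(j) ⊗ j) ⊗ h(h(j, b), b ⊗ j) ⊗ j
  Rebuild:  g(b ⊗ d(b ⊗ j) ⊗ h(b ⊗ j, b ⊗ d(j) ⊗ j) ⊗ h(d(b) ⊗ h(b, j), b ⊗ d(j) ⊗ j) ⊗ h(h(j, b), b ⊗ j) ⊗ j)

Answer: yes — both canonical forms are g(b ⊗ d(b ⊗ j) ⊗ h(b ⊗ j, b ⊗ d(j) ⊗ j) ⊗ h(d(b) ⊗ h(b, j), b ⊗ d(j) ⊗ j) ⊗ h(h(j, b), b ⊗ j) ⊗ j)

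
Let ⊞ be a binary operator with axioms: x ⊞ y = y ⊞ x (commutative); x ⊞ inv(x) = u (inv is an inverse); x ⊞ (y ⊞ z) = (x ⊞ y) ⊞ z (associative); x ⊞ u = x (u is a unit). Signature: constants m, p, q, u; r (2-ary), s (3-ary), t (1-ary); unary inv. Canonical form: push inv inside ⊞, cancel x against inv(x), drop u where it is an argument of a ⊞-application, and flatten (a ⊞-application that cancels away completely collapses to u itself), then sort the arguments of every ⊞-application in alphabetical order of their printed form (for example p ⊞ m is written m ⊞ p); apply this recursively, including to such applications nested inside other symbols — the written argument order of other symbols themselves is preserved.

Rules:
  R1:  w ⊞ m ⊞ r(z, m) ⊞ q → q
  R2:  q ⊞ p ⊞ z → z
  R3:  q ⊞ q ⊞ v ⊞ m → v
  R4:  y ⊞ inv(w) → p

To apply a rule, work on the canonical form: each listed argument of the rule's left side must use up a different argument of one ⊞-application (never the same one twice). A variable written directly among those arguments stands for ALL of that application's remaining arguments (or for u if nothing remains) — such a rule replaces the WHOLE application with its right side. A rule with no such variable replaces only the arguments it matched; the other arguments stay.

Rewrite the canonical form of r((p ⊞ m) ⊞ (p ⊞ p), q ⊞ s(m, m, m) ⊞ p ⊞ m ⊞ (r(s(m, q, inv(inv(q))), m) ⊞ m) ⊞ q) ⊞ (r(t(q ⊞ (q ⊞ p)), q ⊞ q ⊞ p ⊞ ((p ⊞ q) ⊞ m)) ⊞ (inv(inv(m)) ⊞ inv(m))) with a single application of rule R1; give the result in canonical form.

Canonical form:  r(m ⊞ p ⊞ p ⊞ p, m ⊞ m ⊞ p ⊞ q ⊞ q ⊞ r(s(m, q, q), m) ⊞ s(m, m, m)) ⊞ r(t(p ⊞ q ⊞ q), m ⊞ p ⊞ p ⊞ q ⊞ q ⊞ q)
Apply R1:  consuming m, q, r(s(m, q, q), m);  w := m ⊞ p ⊞ q ⊞ s(m, m, m), z := s(m, q, q)
The variable takes the whole remainder — replace the entire application.
Result:  r(m ⊞ p ⊞ p ⊞ p, q) ⊞ r(t(p ⊞ q ⊞ q), m ⊞ p ⊞ p ⊞ q ⊞ q ⊞ q)

Answer: r(m ⊞ p ⊞ p ⊞ p, q) ⊞ r(t(p ⊞ q ⊞ q), m ⊞ p ⊞ p ⊞ q ⊞ q ⊞ q)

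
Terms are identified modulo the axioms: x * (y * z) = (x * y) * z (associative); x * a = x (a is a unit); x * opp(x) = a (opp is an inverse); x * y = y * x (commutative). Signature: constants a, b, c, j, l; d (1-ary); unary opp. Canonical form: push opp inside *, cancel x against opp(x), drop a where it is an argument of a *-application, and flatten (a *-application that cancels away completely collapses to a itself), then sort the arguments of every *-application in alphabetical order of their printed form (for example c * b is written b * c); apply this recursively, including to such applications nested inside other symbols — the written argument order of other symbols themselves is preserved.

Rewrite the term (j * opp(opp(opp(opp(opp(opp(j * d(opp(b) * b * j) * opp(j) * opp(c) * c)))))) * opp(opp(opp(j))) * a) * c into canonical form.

Push opp inside:  distribute opp over * and collapse double opp
Cancel:  j cancels
Combine occurrences:  d(j) * c
Order the arguments:  c * d(j)

Answer: c * d(j)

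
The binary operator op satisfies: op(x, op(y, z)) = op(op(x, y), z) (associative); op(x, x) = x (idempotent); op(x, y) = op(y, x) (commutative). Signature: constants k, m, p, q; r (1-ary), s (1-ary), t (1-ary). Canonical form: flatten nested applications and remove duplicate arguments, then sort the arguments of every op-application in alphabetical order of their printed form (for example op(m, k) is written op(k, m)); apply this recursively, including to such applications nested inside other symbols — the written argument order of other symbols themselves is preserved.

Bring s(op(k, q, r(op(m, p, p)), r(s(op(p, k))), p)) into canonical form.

Work inside:  op(k, q, r(op(m, p, p)), r(s(op(p, k))), p)
Simplify inside:  r(op(m, p, p))  →  r(op(m, p))
Canonicalize subterm:  r(s(op(p, k)))  →  r(s(op(k, p)))
Order the arguments:  op(k, p, q, r(op(m, p)), r(s(op(k, p))))
Put back:  s(op(k, p, q, r(op(m, p)), r(s(op(k, p)))))

Answer: s(op(k, p, q, r(op(m, p)), r(s(op(k, p)))))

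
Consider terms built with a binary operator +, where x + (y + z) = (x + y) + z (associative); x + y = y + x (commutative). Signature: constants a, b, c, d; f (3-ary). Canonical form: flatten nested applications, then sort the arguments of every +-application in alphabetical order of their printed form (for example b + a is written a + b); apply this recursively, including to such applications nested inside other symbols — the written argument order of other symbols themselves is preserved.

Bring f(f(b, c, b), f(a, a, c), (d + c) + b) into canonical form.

Answer: f(f(b, c, b), f(a, a, c), b + c + d)

Derivation:
Descend into:  (d + c) + b
Un-nest:  d + c + b
Sort:  b + c + d
Reassemble:  f(f(b, c, b), f(a, a, c), b + c + d)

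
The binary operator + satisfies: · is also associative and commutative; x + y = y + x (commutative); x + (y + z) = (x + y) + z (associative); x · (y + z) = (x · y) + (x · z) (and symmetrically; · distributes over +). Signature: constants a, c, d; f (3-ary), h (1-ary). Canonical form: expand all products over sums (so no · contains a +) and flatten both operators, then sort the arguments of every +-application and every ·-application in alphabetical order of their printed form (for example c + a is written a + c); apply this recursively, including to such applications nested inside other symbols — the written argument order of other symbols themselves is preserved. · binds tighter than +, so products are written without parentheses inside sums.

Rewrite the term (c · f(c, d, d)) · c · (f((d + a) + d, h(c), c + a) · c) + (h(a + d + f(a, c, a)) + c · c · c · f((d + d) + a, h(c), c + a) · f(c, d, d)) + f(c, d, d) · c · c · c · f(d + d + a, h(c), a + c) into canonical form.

Merge nested applications:  c · c · c · f(a + d + d, h(c), a + c) · f(c, d, d) + h(a + d + f(a, c, a)) + c · c · c · f(a + d + d, h(c), a + c) · f(c, d, d) + c · c · c · f(a + d + d, h(c), a + c) · f(c, d, d)
Sort arguments:  c · c · c · f(a + d + d, h(c), a + c) · f(c, d, d) + c · c · c · f(a + d + d, h(c), a + c) · f(c, d, d) + c · c · c · f(a + d + d, h(c), a + c) · f(c, d, d) + h(a + d + f(a, c, a))

Answer: c · c · c · f(a + d + d, h(c), a + c) · f(c, d, d) + c · c · c · f(a + d + d, h(c), a + c) · f(c, d, d) + c · c · c · f(a + d + d, h(c), a + c) · f(c, d, d) + h(a + d + f(a, c, a))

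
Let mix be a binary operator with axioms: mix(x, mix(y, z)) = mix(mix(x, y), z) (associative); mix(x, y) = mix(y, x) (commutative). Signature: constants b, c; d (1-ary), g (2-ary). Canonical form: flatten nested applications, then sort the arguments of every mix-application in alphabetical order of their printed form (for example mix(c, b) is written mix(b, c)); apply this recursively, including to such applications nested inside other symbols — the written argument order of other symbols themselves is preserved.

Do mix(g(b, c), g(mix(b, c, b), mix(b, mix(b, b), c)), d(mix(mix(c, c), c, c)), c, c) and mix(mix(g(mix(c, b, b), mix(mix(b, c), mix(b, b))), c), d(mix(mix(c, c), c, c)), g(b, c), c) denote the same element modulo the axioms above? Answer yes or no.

Left:  mix(g(b, c), g(mix(b, c, b), mix(b, mix(b, b), c)), d(mix(mix(c, c), c, c)), c, c)
  Simplify inside:  g(mix(b, c, b), mix(b, mix(b, b), c))  →  g(mix(b, b, c), mix(b, b, b, c))
  Inside:  d(mix(mix(c, c), c, c))  →  d(mix(c, c, c, c))
  Order the arguments:  mix(c, c, d(mix(c, c, c, c)), g(b, c), g(mix(b, b, c), mix(b, b, b, c)))
Right:  mix(mix(g(mix(c, b, b), mix(mix(b, c), mix(b, b))), c), d(mix(mix(c, c), c, c)), g(b, c), c)
  Flatten:  mix(g(mix(c, b, b), mix(mix(b, c), mix(b, b))), c, d(mix(mix(c, c), c, c)), g(b, c), c)
  Inside:  g(mix(c, b, b), mix(mix(b, c), mix(b, b)))  →  g(mix(b, b, c), mix(b, b, b, c))
  Inside:  d(mix(mix(c, c), c, c))  →  d(mix(c, c, c, c))
  Sort:  mix(c, c, d(mix(c, c, c, c)), g(b, c), g(mix(b, b, c), mix(b, b, b, c)))

Answer: yes — both canonical forms are mix(c, c, d(mix(c, c, c, c)), g(b, c), g(mix(b, b, c), mix(b, b, b, c)))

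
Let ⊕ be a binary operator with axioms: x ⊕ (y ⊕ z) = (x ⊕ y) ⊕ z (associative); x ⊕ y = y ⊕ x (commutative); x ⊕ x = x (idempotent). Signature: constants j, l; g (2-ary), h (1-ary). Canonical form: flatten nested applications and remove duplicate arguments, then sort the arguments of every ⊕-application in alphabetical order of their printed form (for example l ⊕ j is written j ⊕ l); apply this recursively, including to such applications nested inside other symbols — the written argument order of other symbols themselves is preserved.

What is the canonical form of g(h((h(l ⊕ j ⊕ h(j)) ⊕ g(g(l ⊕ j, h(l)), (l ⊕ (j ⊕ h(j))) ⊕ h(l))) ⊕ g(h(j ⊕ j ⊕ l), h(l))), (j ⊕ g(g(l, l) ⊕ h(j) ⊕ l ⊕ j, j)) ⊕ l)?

Focus inside:  (h(l ⊕ j ⊕ h(j)) ⊕ g(g(l ⊕ j, h(l)), (l ⊕ (j ⊕ h(j))) ⊕ h(l))) ⊕ g(h(j ⊕ j ⊕ l), h(l))
Flatten:  h(l ⊕ j ⊕ h(j)) ⊕ g(g(l ⊕ j, h(l)), (l ⊕ (j ⊕ h(j))) ⊕ h(l)) ⊕ g(h(j ⊕ j ⊕ l), h(l))
Simplify inside:  h(l ⊕ j ⊕ h(j))  →  h(h(j) ⊕ j ⊕ l)
Inside:  g(g(l ⊕ j, h(l)), (l ⊕ (j ⊕ h(j))) ⊕ h(l))  →  g(g(j ⊕ l, h(l)), h(j) ⊕ h(l) ⊕ j ⊕ l)
Canonicalize subterm:  g(h(j ⊕ j ⊕ l), h(l))  →  g(h(j ⊕ l), h(l))
Sort arguments:  g(g(j ⊕ l, h(l)), h(j) ⊕ h(l) ⊕ j ⊕ l) ⊕ g(h(j ⊕ l), h(l)) ⊕ h(h(j) ⊕ j ⊕ l)
Reassemble:  g(h(g(g(j ⊕ l, h(l)), h(j) ⊕ h(l) ⊕ j ⊕ l) ⊕ g(h(j ⊕ l), h(l)) ⊕ h(h(j) ⊕ j ⊕ l)), g(g(l, l) ⊕ h(j) ⊕ j ⊕ l, j) ⊕ j ⊕ l)

Answer: g(h(g(g(j ⊕ l, h(l)), h(j) ⊕ h(l) ⊕ j ⊕ l) ⊕ g(h(j ⊕ l), h(l)) ⊕ h(h(j) ⊕ j ⊕ l)), g(g(l, l) ⊕ h(j) ⊕ j ⊕ l, j) ⊕ j ⊕ l)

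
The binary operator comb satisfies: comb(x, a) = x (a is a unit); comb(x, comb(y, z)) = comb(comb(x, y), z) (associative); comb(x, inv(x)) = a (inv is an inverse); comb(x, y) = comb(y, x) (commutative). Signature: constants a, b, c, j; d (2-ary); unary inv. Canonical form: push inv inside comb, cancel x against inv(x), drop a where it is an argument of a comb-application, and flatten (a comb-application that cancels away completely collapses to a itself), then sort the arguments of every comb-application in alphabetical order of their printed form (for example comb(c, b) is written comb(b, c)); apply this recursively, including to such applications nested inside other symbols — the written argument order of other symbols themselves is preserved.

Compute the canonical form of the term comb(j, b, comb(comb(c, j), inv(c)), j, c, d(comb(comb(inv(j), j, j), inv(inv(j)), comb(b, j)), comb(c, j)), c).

Answer: comb(b, c, c, d(comb(b, j, j, j), comb(c, j)), j, j, j)

Derivation:
Push inv inside:  distribute inv over comb and collapse double inv
Collect terms:  comb(j, j, j, b, c, c, d(comb(b, j, j, j), comb(c, j)))
Sort:  comb(b, c, c, d(comb(b, j, j, j), comb(c, j)), j, j, j)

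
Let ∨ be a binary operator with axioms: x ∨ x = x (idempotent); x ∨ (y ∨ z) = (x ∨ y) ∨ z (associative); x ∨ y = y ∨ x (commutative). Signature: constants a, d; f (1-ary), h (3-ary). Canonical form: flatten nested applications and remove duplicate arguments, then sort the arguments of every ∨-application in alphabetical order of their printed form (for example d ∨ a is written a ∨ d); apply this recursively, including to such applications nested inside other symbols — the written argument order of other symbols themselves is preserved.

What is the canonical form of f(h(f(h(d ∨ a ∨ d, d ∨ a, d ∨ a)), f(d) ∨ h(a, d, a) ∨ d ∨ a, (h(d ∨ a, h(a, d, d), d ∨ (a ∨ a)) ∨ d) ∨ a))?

Descend into:  (h(d ∨ a, h(a, d, d), d ∨ (a ∨ a)) ∨ d) ∨ a
Flatten:  h(d ∨ a, h(a, d, d), d ∨ (a ∨ a)) ∨ d ∨ a
Inside:  h(d ∨ a, h(a, d, d), d ∨ (a ∨ a))  →  h(a ∨ d, h(a, d, d), a ∨ d)
Order the arguments:  a ∨ d ∨ h(a ∨ d, h(a, d, d), a ∨ d)
Put back:  f(h(f(h(a ∨ d, a ∨ d, a ∨ d)), a ∨ d ∨ f(d) ∨ h(a, d, a), a ∨ d ∨ h(a ∨ d, h(a, d, d), a ∨ d)))

Answer: f(h(f(h(a ∨ d, a ∨ d, a ∨ d)), a ∨ d ∨ f(d) ∨ h(a, d, a), a ∨ d ∨ h(a ∨ d, h(a, d, d), a ∨ d)))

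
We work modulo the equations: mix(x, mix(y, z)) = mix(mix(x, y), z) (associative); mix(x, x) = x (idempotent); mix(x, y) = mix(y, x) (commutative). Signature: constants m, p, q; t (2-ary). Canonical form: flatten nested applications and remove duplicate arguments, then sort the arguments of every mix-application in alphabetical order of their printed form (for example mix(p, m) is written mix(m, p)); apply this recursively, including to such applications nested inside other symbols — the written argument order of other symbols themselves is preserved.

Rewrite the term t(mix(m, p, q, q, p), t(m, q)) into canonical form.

Answer: t(mix(m, p, q), t(m, q))

Derivation:
Descend into:  mix(m, p, q, q, p)
Idempotence:  drop duplicate q, p
Sort:  mix(m, p, q)
Put back:  t(mix(m, p, q), t(m, q))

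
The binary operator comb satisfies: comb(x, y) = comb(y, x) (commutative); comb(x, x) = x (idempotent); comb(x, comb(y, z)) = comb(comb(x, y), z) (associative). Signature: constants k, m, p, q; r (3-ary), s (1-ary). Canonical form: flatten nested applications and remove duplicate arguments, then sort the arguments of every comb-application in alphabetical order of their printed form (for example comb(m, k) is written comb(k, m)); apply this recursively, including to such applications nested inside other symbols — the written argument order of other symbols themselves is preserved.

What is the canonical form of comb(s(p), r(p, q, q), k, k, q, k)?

Answer: comb(k, q, r(p, q, q), s(p))

Derivation:
Idempotence:  drop duplicate k, k
Order the arguments:  comb(k, q, r(p, q, q), s(p))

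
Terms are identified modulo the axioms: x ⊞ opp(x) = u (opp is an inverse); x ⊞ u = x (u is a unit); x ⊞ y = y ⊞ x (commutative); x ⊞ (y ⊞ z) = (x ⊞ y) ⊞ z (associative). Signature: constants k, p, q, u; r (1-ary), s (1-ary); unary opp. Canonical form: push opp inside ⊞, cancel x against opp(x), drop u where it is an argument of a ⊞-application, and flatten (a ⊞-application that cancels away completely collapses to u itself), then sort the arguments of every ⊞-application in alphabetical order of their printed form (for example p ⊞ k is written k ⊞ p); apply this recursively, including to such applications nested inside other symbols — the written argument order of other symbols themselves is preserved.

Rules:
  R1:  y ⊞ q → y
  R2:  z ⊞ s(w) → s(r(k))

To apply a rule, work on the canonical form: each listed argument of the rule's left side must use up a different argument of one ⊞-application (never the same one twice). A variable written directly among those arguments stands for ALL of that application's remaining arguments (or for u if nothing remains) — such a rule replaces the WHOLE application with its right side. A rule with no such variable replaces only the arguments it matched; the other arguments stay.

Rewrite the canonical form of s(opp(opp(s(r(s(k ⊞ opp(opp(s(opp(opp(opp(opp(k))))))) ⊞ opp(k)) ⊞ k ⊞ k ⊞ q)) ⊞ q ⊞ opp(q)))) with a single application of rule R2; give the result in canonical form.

Answer: s(s(r(s(r(k)))))

Derivation:
Canonical form:  s(s(r(k ⊞ k ⊞ q ⊞ s(s(k)))))
Match R2:  consume s(s(k));  w := s(k), z := k ⊞ k ⊞ q
The extension variable absorbs all remaining arguments, so the whole application is rewritten.
New term:  s(s(r(s(r(k)))))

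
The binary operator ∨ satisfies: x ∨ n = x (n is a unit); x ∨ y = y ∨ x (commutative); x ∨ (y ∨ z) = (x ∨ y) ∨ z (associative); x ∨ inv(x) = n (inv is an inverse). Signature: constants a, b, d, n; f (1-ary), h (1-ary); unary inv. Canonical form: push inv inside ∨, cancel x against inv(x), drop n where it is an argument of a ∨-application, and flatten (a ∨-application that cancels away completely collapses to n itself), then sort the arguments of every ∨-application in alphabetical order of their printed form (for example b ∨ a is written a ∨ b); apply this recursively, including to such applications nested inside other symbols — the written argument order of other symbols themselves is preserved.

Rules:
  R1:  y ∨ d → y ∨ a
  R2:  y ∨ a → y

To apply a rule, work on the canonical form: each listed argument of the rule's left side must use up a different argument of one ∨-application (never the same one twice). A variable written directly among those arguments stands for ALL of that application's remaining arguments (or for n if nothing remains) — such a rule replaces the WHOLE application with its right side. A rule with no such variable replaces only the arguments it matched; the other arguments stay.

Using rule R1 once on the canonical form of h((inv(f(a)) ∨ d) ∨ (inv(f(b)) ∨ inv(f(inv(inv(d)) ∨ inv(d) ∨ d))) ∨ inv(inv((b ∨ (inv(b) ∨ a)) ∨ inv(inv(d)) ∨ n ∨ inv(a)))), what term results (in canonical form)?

Answer: h(a ∨ d ∨ inv(f(a)) ∨ inv(f(b)) ∨ inv(f(d)))

Derivation:
Canonical form:  h(d ∨ d ∨ inv(f(a)) ∨ inv(f(b)) ∨ inv(f(d)))
Match R1:  consume d;  y := d ∨ inv(f(a)) ∨ inv(f(b)) ∨ inv(f(d))
Every leftover argument binds to the variable; the entire application is replaced.
Result:  h(a ∨ d ∨ inv(f(a)) ∨ inv(f(b)) ∨ inv(f(d)))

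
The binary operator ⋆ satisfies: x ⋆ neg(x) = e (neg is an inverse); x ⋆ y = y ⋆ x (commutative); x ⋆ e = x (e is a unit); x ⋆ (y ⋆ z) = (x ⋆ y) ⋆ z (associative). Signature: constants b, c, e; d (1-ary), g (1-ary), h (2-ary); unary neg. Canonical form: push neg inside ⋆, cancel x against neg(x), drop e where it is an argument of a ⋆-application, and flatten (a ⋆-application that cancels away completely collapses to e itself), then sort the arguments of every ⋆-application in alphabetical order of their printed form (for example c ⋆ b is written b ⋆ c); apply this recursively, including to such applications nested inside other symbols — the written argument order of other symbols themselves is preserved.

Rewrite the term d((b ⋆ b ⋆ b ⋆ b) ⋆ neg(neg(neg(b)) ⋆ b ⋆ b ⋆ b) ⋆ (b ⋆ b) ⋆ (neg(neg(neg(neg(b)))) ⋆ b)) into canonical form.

Descend into:  (b ⋆ b ⋆ b ⋆ b) ⋆ neg(neg(neg(b)) ⋆ b ⋆ b ⋆ b) ⋆ (b ⋆ b) ⋆ (neg(neg(neg(neg(b)))) ⋆ b)
Push neg inside:  distribute neg over ⋆ and collapse double neg
Combine occurrences:  b ⋆ b ⋆ b ⋆ b
Put back:  d(b ⋆ b ⋆ b ⋆ b)

Answer: d(b ⋆ b ⋆ b ⋆ b)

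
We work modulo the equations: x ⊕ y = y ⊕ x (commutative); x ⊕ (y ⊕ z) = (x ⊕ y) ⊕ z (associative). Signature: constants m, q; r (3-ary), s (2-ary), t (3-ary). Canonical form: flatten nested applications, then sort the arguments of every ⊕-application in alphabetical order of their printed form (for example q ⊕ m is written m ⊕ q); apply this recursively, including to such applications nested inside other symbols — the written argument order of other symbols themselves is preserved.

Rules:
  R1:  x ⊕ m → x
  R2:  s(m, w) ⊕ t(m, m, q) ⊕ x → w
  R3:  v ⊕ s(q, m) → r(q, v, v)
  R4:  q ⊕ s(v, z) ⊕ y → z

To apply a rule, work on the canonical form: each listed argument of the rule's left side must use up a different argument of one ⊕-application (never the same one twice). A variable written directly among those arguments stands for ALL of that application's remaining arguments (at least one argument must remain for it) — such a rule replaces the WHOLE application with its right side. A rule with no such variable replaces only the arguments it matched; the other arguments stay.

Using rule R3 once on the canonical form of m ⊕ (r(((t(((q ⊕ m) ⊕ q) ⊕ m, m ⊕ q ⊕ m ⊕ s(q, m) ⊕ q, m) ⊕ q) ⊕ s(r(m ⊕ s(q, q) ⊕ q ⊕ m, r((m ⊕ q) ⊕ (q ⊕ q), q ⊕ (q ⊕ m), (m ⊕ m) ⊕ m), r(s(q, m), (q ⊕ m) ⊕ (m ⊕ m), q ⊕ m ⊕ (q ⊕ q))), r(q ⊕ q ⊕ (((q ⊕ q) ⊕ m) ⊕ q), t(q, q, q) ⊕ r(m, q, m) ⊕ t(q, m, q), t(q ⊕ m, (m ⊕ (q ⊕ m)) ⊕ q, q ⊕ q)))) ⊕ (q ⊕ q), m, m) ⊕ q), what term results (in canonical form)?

Canonical form:  m ⊕ q ⊕ r(q ⊕ q ⊕ q ⊕ s(r(m ⊕ m ⊕ q ⊕ s(q, q), r(m ⊕ q ⊕ q ⊕ q, m ⊕ q ⊕ q, m ⊕ m ⊕ m), r(s(q, m), m ⊕ m ⊕ m ⊕ q, m ⊕ q ⊕ q ⊕ q)), r(m ⊕ q ⊕ q ⊕ q ⊕ q ⊕ q, r(m, q, m) ⊕ t(q, m, q) ⊕ t(q, q, q), t(m ⊕ q, m ⊕ m ⊕ q ⊕ q, q ⊕ q))) ⊕ t(m ⊕ m ⊕ q ⊕ q, m ⊕ m ⊕ q ⊕ q ⊕ s(q, m), m), m, m)
Apply R3:  consuming s(q, m);  v := m ⊕ m ⊕ q ⊕ q
The extension variable absorbs all remaining arguments, so the whole application is rewritten.
New term:  m ⊕ q ⊕ r(q ⊕ q ⊕ q ⊕ s(r(m ⊕ m ⊕ q ⊕ s(q, q), r(m ⊕ q ⊕ q ⊕ q, m ⊕ q ⊕ q, m ⊕ m ⊕ m), r(s(q, m), m ⊕ m ⊕ m ⊕ q, m ⊕ q ⊕ q ⊕ q)), r(m ⊕ q ⊕ q ⊕ q ⊕ q ⊕ q, r(m, q, m) ⊕ t(q, m, q) ⊕ t(q, q, q), t(m ⊕ q, m ⊕ m ⊕ q ⊕ q, q ⊕ q))) ⊕ t(m ⊕ m ⊕ q ⊕ q, r(q, m ⊕ m ⊕ q ⊕ q, m ⊕ m ⊕ q ⊕ q), m), m, m)

Answer: m ⊕ q ⊕ r(q ⊕ q ⊕ q ⊕ s(r(m ⊕ m ⊕ q ⊕ s(q, q), r(m ⊕ q ⊕ q ⊕ q, m ⊕ q ⊕ q, m ⊕ m ⊕ m), r(s(q, m), m ⊕ m ⊕ m ⊕ q, m ⊕ q ⊕ q ⊕ q)), r(m ⊕ q ⊕ q ⊕ q ⊕ q ⊕ q, r(m, q, m) ⊕ t(q, m, q) ⊕ t(q, q, q), t(m ⊕ q, m ⊕ m ⊕ q ⊕ q, q ⊕ q))) ⊕ t(m ⊕ m ⊕ q ⊕ q, r(q, m ⊕ m ⊕ q ⊕ q, m ⊕ m ⊕ q ⊕ q), m), m, m)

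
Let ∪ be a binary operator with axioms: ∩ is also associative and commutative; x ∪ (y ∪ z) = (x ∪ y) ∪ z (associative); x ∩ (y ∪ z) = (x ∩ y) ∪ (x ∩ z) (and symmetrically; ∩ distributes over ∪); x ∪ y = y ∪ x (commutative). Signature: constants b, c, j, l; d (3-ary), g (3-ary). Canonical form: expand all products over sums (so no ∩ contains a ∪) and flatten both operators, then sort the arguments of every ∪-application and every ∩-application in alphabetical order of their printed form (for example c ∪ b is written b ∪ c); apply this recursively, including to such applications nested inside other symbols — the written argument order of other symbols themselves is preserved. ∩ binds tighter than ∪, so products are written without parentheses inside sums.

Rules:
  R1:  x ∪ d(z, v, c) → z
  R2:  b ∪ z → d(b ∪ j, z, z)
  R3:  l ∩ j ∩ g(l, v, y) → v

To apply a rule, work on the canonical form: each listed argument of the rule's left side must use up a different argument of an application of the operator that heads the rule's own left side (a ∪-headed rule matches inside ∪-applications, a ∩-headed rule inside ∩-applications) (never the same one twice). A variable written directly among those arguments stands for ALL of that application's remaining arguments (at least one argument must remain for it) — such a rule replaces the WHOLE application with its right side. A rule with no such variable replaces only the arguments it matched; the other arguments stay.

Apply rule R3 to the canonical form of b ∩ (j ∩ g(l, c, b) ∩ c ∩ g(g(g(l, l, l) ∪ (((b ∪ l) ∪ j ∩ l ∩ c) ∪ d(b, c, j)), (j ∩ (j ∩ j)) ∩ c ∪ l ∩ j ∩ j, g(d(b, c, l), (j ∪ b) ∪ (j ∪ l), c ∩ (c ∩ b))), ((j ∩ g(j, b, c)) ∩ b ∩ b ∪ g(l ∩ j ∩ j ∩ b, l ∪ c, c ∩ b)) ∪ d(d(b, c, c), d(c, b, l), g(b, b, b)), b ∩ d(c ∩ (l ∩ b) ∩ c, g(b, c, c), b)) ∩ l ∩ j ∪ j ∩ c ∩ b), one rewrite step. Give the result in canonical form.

Answer: b ∩ b ∩ c ∩ j ∪ b ∩ c ∩ c ∩ g(g(b ∪ c ∩ j ∩ l ∪ d(b, c, j) ∪ g(l, l, l) ∪ l, c ∩ j ∩ j ∩ j ∪ j ∩ j ∩ l, g(d(b, c, l), b ∪ j ∪ j ∪ l, b ∩ c ∩ c)), b ∩ b ∩ g(j, b, c) ∩ j ∪ d(d(b, c, c), d(c, b, l), g(b, b, b)) ∪ g(b ∩ j ∩ j ∩ l, c ∪ l, b ∩ c), b ∩ d(b ∩ c ∩ c ∩ l, g(b, c, c), b)) ∩ j

Derivation:
Canonical form:  b ∩ b ∩ c ∩ j ∪ b ∩ c ∩ g(g(b ∪ c ∩ j ∩ l ∪ d(b, c, j) ∪ g(l, l, l) ∪ l, c ∩ j ∩ j ∩ j ∪ j ∩ j ∩ l, g(d(b, c, l), b ∪ j ∪ j ∪ l, b ∩ c ∩ c)), b ∩ b ∩ g(j, b, c) ∩ j ∪ d(d(b, c, c), d(c, b, l), g(b, b, b)) ∪ g(b ∩ j ∩ j ∩ l, c ∪ l, b ∩ c), b ∩ d(b ∩ c ∩ c ∩ l, g(b, c, c), b)) ∩ g(l, c, b) ∩ j ∩ j ∩ l
Apply R3:  consuming g(l, c, b), j, l;  v := c, y := b
New term:  b ∩ b ∩ c ∩ j ∪ b ∩ c ∩ c ∩ g(g(b ∪ c ∩ j ∩ l ∪ d(b, c, j) ∪ g(l, l, l) ∪ l, c ∩ j ∩ j ∩ j ∪ j ∩ j ∩ l, g(d(b, c, l), b ∪ j ∪ j ∪ l, b ∩ c ∩ c)), b ∩ b ∩ g(j, b, c) ∩ j ∪ d(d(b, c, c), d(c, b, l), g(b, b, b)) ∪ g(b ∩ j ∩ j ∩ l, c ∪ l, b ∩ c), b ∩ d(b ∩ c ∩ c ∩ l, g(b, c, c), b)) ∩ j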